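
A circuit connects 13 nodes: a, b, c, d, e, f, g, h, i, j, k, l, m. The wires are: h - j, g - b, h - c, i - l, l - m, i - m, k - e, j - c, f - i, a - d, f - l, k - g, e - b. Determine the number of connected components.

4

Starting from a we can reach a, d. That is one component of size 2.
Starting from c we can reach c, h, j. That is one component of size 3.
Starting from b we can reach b, e, g, k. That is one component of size 4.
Starting from f we can reach f, i, l, m. That is one component of size 4.
Total: 4 components.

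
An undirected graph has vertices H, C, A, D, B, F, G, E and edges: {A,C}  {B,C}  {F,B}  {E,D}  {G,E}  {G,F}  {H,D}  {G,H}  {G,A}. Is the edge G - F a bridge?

After removing G - F, the path G-A-C-B-F still connects them, so the edge is not a bridge.

No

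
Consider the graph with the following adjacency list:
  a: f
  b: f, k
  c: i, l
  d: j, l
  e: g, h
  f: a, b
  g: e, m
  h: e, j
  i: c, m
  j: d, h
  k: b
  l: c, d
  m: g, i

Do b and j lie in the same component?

The component containing b is {a, b, f, k}, and j is not in it.

No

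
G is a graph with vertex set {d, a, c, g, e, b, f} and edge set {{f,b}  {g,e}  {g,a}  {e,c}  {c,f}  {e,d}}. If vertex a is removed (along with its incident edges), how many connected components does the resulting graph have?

With a gone, the remaining components are: {b, c, d, e, f, g}.
That is 1 component.

1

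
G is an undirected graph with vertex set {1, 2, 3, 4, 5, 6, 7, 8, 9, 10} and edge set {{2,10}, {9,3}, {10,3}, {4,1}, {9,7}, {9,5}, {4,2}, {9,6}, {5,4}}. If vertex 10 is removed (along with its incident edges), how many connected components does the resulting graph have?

2

With 10 gone, the remaining components are: {8}; {1, 2, 3, 4, 5, 6, 7, 9}.
That is 2 components.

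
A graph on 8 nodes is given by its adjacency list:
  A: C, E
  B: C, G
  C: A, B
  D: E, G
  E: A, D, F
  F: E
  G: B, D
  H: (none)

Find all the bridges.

The edges on the cycle G-D-E-A-C-B-G are not bridges since each lies on that cycle.
But removing E-F disconnects E from F — this is a bridge.

E-F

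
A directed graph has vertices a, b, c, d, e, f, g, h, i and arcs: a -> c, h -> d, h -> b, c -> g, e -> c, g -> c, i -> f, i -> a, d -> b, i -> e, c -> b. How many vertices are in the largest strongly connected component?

{c, g} are all mutually reachable — one SCC of size 2.
{h} is an SCC by itself.
{i} is an SCC by itself.
{a} is an SCC by itself.
{f} is an SCC by itself.
(and 3 more singleton SCCs)
The largest has 2 vertices.

2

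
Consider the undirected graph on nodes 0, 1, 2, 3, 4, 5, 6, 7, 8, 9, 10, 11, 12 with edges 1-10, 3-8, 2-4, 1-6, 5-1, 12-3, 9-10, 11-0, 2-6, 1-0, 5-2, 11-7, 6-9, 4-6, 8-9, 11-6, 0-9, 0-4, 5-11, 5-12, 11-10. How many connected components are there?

Starting from 0 we can reach 0, 1, 2, 3, 4, 5, 6, 7, 8, 9, 10, 11, 12. That is one component of size 13.
Total: 1 component.

1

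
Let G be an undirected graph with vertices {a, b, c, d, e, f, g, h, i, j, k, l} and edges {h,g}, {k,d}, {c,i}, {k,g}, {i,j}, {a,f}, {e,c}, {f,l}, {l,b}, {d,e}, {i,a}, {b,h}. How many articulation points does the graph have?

Removing i increases the component count from 1 to 2, so i is a cut vertex.
By contrast removing c leaves 1 component; it is not a cut vertex. No other vertex is a cut vertex either.

1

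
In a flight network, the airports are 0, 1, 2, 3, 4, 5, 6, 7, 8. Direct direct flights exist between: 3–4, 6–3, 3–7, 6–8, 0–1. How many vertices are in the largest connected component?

5

5 is isolated — a component by itself.
2 is isolated — a component by itself.
Starting from 0 we can reach 0, 1. That is one component of size 2.
Starting from 3 we can reach 3, 4, 6, 7, 8. That is one component of size 5.
The largest has 5 vertices.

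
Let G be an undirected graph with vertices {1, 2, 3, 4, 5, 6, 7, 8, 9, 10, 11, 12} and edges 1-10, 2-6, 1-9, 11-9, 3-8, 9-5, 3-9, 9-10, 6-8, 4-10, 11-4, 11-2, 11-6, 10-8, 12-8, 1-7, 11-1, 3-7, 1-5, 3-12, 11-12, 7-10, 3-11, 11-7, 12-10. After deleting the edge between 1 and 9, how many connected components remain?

1

1 and 9 are still connected via 1-11-9, so the component count stays at 1.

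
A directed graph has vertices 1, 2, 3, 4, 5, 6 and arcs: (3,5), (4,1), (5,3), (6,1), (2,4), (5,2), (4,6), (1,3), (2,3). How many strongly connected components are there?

{1, 2, 3, 4, 5, 6} are all mutually reachable — one SCC of size 6.
That gives 1 strongly connected component.

1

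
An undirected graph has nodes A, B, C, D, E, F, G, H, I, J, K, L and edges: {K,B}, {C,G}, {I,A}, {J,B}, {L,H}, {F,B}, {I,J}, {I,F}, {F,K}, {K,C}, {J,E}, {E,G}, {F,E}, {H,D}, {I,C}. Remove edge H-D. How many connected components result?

3

Before removal there are 2 components.
H-D is a bridge — removing it separates H's side from D's side.
After removal: 3 components.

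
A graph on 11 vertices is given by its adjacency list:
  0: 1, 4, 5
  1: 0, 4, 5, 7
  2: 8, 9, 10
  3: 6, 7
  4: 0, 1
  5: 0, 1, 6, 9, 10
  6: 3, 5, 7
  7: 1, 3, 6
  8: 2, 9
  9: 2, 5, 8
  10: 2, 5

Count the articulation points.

Removing 5 increases the component count from 1 to 2, so 5 is a cut vertex.
By contrast removing 8 leaves 1 component; it is not a cut vertex. No other vertex is a cut vertex either.

1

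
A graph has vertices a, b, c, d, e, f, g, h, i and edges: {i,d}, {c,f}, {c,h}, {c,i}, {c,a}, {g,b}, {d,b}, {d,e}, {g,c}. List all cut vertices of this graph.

Removing c increases the component count from 1 to 4, so c is a cut vertex.
Removing d increases the component count from 1 to 2, so d is a cut vertex.
By contrast removing i leaves 1 component; it is not a cut vertex. No other vertex is a cut vertex either.

c, d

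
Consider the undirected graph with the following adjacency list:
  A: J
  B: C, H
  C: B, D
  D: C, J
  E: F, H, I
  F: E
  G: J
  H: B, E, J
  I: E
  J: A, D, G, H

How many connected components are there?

1

Starting from A we can reach A, B, C, D, E, F, G, H, I, J. That is one component of size 10.
Total: 1 component.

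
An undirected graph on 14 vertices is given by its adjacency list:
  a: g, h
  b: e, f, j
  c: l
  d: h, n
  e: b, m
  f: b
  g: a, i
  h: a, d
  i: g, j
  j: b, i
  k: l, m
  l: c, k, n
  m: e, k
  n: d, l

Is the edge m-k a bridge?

No

After removing m-k, the path m-e-b-j-i-g-a-h-d-n-l-k still connects them, so the edge is not a bridge.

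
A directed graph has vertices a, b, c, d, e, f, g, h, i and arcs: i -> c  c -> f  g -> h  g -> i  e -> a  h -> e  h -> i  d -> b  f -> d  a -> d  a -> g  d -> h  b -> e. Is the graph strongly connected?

Yes

From i we can reach every vertex (a, b, c, d, e, f, g, h, i), and every vertex can reach i (a, b, c, d, e, f, g, h, i). So the whole graph is one strongly connected component.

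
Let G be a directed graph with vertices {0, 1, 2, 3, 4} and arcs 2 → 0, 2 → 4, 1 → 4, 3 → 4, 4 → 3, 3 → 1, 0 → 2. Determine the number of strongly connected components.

2

{1, 3, 4} are all mutually reachable — one SCC of size 3.
{0, 2} are all mutually reachable — one SCC of size 2.
That gives 2 strongly connected components.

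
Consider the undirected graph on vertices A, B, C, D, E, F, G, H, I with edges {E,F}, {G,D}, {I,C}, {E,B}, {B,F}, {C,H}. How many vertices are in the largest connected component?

A is isolated — a component by itself.
Starting from D we can reach D, G. That is one component of size 2.
Starting from C we can reach C, H, I. That is one component of size 3.
Starting from B we can reach B, E, F. That is one component of size 3.
The largest has 3 vertices.

3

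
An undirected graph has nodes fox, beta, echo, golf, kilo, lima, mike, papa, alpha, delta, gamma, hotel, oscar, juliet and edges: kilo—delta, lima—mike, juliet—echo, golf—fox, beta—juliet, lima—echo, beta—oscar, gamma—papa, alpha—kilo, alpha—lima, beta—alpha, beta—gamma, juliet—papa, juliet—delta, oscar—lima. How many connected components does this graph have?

3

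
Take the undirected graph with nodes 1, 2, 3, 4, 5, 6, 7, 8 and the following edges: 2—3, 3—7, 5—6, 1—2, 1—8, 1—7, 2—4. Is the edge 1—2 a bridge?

After removing 1—2, the path 1-7-3-2 still connects them, so the edge is not a bridge.

No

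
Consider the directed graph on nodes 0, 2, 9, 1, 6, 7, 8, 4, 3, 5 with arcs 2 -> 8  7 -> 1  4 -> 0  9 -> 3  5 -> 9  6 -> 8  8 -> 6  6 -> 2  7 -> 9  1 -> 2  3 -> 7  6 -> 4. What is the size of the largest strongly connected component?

3

{2, 6, 8} are all mutually reachable — one SCC of size 3.
{3, 7, 9} are all mutually reachable — one SCC of size 3.
{1} is an SCC by itself.
{5} is an SCC by itself.
{4} is an SCC by itself.
(and 1 more singleton SCC)
The largest has 3 vertices.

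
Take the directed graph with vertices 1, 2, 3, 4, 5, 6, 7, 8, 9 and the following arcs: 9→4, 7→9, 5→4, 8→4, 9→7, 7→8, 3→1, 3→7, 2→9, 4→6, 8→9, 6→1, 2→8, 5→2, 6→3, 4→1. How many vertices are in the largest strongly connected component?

{3, 4, 6, 7, 8, 9} are all mutually reachable — one SCC of size 6.
{5} is an SCC by itself.
{1} is an SCC by itself.
{2} is an SCC by itself.
The largest has 6 vertices.

6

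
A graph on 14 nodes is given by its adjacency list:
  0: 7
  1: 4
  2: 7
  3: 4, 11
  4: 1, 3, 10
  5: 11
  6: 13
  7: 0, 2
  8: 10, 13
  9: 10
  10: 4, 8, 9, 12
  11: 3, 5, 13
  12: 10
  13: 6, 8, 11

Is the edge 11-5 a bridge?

Yes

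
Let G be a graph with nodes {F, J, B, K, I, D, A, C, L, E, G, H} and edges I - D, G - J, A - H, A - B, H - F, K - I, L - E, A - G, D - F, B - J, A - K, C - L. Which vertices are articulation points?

Removing A increases the component count from 2 to 3, so A is a cut vertex.
Removing L increases the component count from 2 to 3, so L is a cut vertex.
By contrast removing K leaves 2 components; it is not a cut vertex. No other vertex is a cut vertex either.

A, L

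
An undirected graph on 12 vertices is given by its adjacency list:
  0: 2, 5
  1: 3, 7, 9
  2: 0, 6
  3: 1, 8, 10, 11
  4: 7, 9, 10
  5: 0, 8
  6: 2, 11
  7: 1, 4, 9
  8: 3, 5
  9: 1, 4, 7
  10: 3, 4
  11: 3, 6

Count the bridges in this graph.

The edges on the cycle 3-8-5-0-2-6-11-3 are not bridges since each lies on that cycle.
Every edge lies on some cycle, so there are no bridges.

0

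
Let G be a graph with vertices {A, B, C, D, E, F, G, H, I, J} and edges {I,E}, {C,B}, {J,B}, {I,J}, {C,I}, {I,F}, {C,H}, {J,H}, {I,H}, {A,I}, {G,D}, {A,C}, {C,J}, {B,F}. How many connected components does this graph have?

2

Starting from D we can reach D, G. That is one component of size 2.
Starting from A we can reach A, B, C, E, F, H, I, J. That is one component of size 8.
Total: 2 components.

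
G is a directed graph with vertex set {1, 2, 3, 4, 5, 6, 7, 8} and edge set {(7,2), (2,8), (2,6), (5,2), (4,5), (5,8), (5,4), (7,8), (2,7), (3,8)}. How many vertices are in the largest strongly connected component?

2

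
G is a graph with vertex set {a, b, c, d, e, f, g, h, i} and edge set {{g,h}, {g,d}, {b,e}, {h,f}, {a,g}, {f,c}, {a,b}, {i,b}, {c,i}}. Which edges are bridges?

b-e, d-g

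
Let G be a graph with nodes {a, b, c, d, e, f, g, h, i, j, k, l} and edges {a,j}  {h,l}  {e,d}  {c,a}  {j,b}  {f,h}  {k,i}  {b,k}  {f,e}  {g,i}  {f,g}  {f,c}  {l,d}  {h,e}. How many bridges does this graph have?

The edges on the cycle f-c-a-j-b-k-i-g-f are not bridges since each lies on that cycle.
Every edge lies on some cycle, so there are no bridges.

0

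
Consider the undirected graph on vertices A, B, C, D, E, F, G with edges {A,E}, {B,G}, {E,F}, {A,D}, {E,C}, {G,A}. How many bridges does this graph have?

removing G-B disconnects G from B; removing D-A disconnects D from A; removing C-E disconnects C from E; removing G-A disconnects G from A — these are bridges.
In total 6 edges are bridges.

6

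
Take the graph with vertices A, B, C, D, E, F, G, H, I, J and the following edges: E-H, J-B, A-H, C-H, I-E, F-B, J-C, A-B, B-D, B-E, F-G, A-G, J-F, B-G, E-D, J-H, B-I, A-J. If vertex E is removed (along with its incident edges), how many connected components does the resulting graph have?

1

With E gone, the remaining components are: {A, B, C, D, F, G, H, I, J}.
That is 1 component.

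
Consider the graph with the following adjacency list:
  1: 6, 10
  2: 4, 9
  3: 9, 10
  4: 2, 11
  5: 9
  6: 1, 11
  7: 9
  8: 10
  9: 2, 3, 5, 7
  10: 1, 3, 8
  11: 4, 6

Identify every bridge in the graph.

10-8, 5-9, 7-9

The edges on the cycle 3-10-1-6-11-4-2-9-3 are not bridges since each lies on that cycle.
But removing 10-8 disconnects 10 from 8; removing 5-9 disconnects 5 from 9; removing 7-9 disconnects 7 from 9 — these are bridges.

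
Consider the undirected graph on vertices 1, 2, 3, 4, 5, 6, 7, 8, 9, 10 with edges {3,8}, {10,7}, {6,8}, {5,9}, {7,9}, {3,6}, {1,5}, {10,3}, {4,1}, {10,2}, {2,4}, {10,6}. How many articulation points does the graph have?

1

Removing 10 increases the component count from 1 to 2, so 10 is a cut vertex.
By contrast removing 5 leaves 1 component; it is not a cut vertex. No other vertex is a cut vertex either.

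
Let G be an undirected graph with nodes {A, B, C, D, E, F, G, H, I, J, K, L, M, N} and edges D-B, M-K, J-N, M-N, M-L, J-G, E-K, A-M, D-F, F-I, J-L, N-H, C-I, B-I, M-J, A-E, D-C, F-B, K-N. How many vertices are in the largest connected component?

9

Starting from B we can reach B, C, D, F, I. That is one component of size 5.
Starting from A we can reach A, E, G, H, J, K, L, M, N. That is one component of size 9.
The largest has 9 vertices.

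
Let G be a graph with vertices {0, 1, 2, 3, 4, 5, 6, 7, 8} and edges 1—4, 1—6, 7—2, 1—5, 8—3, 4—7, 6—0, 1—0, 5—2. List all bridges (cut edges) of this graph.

3-8

The edges on the cycle 1-6-0-1 are not bridges since each lies on that cycle.
But removing 3—8 disconnects 3 from 8 — this is a bridge.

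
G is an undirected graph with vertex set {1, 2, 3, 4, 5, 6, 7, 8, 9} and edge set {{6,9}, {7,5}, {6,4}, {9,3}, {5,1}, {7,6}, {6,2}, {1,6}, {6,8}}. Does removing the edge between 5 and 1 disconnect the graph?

No

After removing 5-1, the path 5-7-6-1 still connects them, so the edge is not a bridge.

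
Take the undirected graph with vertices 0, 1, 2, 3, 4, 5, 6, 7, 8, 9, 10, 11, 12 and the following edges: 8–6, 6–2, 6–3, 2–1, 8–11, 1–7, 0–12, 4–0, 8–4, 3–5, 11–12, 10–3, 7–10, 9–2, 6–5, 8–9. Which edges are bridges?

The edges on the cycle 8-9-2-1-7-10-3-5-6-8 are not bridges since each lies on that cycle.
Every edge lies on some cycle, so there are no bridges.

none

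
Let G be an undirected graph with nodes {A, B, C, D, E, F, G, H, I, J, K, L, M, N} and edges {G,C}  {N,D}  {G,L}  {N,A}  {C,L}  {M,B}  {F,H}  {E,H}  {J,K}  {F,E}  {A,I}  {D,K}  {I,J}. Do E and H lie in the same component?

From E we can reach E, F, H, which includes H.

Yes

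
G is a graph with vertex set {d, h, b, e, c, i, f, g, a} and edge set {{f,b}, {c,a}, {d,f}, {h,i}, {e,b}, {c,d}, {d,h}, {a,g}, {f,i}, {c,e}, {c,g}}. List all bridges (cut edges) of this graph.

none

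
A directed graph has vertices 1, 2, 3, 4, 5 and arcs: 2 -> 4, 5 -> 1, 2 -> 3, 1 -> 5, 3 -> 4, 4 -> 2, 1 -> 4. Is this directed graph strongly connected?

There is no directed path from 2 to 1, so the graph is not strongly connected.

No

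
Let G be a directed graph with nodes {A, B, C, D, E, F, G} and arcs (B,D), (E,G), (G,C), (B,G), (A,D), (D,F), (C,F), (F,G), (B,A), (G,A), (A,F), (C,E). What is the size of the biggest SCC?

{A, C, D, E, F, G} are all mutually reachable — one SCC of size 6.
{B} is an SCC by itself.
The largest has 6 vertices.

6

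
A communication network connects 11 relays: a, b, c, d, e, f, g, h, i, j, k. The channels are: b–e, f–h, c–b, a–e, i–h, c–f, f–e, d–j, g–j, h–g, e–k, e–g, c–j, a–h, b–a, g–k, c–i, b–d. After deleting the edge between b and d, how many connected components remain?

1

b and d are still connected via b-c-j-d, so the component count stays at 1.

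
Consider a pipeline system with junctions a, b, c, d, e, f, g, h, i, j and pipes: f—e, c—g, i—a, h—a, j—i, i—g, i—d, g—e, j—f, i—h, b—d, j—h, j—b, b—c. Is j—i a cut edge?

After removing j—i, the path j-h-i still connects them, so the edge is not a bridge.

No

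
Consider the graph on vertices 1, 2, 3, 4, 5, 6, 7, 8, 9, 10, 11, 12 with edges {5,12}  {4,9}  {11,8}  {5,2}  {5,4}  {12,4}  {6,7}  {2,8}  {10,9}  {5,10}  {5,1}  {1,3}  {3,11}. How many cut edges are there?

1

The edges on the cycle 5-12-4-5 are not bridges since each lies on that cycle.
But removing 6–7 disconnects 6 from 7 — this is a bridge.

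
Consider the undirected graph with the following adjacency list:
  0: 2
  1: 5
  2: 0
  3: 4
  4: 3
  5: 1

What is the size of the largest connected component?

2

Starting from 3 we can reach 3, 4. That is one component of size 2.
Starting from 1 we can reach 1, 5. That is one component of size 2.
Starting from 0 we can reach 0, 2. That is one component of size 2.
The largest has 2 vertices.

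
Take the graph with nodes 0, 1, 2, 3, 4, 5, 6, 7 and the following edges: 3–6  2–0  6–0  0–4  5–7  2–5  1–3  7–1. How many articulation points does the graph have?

Removing 0 increases the component count from 1 to 2, so 0 is a cut vertex.
By contrast removing 7 leaves 1 component; it is not a cut vertex. No other vertex is a cut vertex either.

1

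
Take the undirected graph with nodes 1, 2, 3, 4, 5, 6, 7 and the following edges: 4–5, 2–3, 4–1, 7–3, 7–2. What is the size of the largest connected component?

3

6 is isolated — a component by itself.
Starting from 1 we can reach 1, 4, 5. That is one component of size 3.
Starting from 2 we can reach 2, 3, 7. That is one component of size 3.
The largest has 3 vertices.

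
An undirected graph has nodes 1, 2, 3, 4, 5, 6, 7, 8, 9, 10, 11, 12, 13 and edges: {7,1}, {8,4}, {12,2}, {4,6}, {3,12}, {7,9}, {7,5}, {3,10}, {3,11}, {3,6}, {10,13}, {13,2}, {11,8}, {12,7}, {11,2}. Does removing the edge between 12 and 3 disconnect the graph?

No

After removing 12-3, the path 12-2-11-3 still connects them, so the edge is not a bridge.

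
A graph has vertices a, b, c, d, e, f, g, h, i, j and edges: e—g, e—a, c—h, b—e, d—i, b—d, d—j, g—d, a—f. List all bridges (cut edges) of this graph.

a-e, a-f, c-h, d-i, d-j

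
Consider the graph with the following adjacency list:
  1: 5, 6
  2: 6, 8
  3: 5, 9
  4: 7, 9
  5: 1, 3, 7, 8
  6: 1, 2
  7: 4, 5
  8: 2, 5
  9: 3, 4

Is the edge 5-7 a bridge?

After removing 5-7, the path 5-3-9-4-7 still connects them, so the edge is not a bridge.

No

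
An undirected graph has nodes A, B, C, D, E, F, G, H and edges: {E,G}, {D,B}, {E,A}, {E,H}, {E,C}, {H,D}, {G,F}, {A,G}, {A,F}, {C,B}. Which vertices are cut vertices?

E

Removing E increases the component count from 1 to 2, so E is a cut vertex.
By contrast removing C leaves 1 component; it is not a cut vertex. No other vertex is a cut vertex either.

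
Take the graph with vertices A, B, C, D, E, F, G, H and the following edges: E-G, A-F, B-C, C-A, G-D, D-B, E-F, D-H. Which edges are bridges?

The edges on the cycle E-G-D-B-C-A-F-E are not bridges since each lies on that cycle.
But removing D-H disconnects D from H — this is a bridge.

D-H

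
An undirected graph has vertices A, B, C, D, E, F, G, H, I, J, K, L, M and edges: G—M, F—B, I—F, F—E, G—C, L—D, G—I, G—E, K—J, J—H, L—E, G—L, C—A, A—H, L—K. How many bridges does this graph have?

3

The edges on the cycle G-I-F-E-G are not bridges since each lies on that cycle.
But removing G—M disconnects G from M; removing F—B disconnects F from B; removing D—L disconnects D from L — these are bridges.
That makes 3 bridges.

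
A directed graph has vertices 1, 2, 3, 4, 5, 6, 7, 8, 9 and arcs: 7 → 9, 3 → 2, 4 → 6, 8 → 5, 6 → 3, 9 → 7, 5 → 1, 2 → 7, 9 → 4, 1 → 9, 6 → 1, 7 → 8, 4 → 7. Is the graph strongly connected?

From 7 we can reach every vertex (1, 2, 3, 4, 5, 6, 7, 8, 9), and every vertex can reach 7 (1, 2, 3, 4, 5, 6, 7, 8, 9). So the whole graph is one strongly connected component.

Yes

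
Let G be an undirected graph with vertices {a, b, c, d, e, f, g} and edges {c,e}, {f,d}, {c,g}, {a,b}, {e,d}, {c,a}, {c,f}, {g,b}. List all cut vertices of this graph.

c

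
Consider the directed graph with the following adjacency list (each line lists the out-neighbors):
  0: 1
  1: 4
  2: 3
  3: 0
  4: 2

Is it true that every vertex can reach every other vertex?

Yes

From 0 we can reach every vertex (0, 1, 2, 3, 4), and every vertex can reach 0 (0, 1, 2, 3, 4). So the whole graph is one strongly connected component.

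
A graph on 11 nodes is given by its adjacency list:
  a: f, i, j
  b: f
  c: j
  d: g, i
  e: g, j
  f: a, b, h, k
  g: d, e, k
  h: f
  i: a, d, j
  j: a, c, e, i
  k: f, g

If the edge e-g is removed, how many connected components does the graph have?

e and g are still connected via e-j-i-d-g, so the component count stays at 1.

1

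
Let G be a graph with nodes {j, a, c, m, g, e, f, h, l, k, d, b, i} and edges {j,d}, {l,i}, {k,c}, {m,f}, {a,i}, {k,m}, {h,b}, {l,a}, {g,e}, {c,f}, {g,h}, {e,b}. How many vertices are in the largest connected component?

4

Starting from d we can reach d, j. That is one component of size 2.
Starting from a we can reach a, i, l. That is one component of size 3.
Starting from c we can reach c, f, k, m. That is one component of size 4.
Starting from b we can reach b, e, g, h. That is one component of size 4.
The largest has 4 vertices.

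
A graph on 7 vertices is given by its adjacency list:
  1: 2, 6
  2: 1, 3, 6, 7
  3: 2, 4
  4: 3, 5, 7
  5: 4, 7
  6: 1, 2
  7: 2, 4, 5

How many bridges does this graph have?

0

The edges on the cycle 2-1-6-2 are not bridges since each lies on that cycle.
Every edge lies on some cycle, so there are no bridges.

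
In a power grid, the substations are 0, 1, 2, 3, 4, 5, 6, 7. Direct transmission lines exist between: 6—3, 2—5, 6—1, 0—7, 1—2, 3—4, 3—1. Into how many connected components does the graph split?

Starting from 0 we can reach 0, 7. That is one component of size 2.
Starting from 1 we can reach 1, 2, 3, 4, 5, 6. That is one component of size 6.
Total: 2 components.

2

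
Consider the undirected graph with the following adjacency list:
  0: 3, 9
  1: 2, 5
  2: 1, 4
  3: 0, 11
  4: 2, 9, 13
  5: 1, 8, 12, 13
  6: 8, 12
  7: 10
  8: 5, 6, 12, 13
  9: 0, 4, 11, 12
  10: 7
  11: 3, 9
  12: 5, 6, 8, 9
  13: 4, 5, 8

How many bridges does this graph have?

1

The edges on the cycle 9-11-3-0-9 are not bridges since each lies on that cycle.
But removing 7-10 disconnects 7 from 10 — this is a bridge.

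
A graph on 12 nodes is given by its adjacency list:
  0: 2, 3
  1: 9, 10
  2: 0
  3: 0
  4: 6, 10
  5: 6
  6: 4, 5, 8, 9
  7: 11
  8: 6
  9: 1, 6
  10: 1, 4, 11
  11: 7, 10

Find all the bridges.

0-2, 0-3, 10-11, 11-7, 5-6, 6-8

The edges on the cycle 10-4-6-9-1-10 are not bridges since each lies on that cycle.
But removing 2-0 disconnects 2 from 0; removing 6-8 disconnects 6 from 8; removing 10-11 disconnects 10 from 11; removing 7-11 disconnects 7 from 11 — these are bridges.
In total 6 edges are bridges.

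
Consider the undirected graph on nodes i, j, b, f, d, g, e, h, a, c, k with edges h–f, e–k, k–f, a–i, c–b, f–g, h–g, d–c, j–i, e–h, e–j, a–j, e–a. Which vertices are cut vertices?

Removing c increases the component count from 2 to 3, so c is a cut vertex.
Removing e increases the component count from 2 to 3, so e is a cut vertex.
By contrast removing j leaves 2 components; it is not a cut vertex. No other vertex is a cut vertex either.

c, e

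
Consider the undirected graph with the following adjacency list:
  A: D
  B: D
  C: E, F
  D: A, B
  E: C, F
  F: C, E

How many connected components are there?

Starting from A we can reach A, B, D. That is one component of size 3.
Starting from C we can reach C, E, F. That is one component of size 3.
Total: 2 components.

2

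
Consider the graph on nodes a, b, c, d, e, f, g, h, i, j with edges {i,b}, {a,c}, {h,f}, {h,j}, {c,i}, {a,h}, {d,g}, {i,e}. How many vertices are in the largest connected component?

8

Starting from d we can reach d, g. That is one component of size 2.
Starting from a we can reach a, b, c, e, f, h, i, j. That is one component of size 8.
The largest has 8 vertices.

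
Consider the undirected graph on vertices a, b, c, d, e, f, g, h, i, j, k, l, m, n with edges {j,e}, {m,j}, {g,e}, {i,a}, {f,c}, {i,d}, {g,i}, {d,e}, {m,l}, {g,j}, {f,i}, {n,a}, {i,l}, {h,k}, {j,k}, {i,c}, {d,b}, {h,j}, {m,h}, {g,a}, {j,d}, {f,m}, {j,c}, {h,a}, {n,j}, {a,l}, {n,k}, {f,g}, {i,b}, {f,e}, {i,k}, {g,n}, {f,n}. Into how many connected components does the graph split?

Starting from a we can reach a, b, c, d, e, f, g, h, i, j, k, l, m, n. That is one component of size 14.
Total: 1 component.

1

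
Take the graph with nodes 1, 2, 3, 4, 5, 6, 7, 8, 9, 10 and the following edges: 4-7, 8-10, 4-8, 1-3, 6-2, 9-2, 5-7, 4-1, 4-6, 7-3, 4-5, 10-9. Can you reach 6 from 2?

From 2 we can reach 1, 2, 3, 4, 5, 6, 7, 8, 9, 10, which includes 6.

Yes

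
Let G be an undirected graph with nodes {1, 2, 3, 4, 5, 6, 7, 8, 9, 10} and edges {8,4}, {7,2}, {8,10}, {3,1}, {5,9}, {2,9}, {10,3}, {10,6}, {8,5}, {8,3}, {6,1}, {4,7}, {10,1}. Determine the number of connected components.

Starting from 1 we can reach 1, 2, 3, 4, 5, 6, 7, 8, 9, 10. That is one component of size 10.
Total: 1 component.

1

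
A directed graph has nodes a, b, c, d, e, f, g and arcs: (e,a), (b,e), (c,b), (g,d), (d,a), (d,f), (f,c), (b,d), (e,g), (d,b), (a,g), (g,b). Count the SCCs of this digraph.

1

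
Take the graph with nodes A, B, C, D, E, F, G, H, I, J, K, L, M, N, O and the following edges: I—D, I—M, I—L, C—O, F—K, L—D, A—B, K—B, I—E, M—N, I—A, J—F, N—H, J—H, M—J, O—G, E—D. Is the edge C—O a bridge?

Yes

Removing C—O leaves no path between C and O: the component count goes from 2 to 3. So it is a bridge.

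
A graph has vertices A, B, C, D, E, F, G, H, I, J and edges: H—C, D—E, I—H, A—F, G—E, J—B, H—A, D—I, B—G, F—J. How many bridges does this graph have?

1

The edges on the cycle D-I-H-A-F-J-B-G-E-D are not bridges since each lies on that cycle.
But removing C—H disconnects C from H — this is a bridge.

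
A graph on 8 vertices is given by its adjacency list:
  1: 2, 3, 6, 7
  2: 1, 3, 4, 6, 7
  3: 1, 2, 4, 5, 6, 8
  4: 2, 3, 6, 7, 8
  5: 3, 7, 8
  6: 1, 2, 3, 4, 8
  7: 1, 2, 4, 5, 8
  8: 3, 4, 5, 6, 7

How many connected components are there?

Starting from 1 we can reach 1, 2, 3, 4, 5, 6, 7, 8. That is one component of size 8.
Total: 1 component.

1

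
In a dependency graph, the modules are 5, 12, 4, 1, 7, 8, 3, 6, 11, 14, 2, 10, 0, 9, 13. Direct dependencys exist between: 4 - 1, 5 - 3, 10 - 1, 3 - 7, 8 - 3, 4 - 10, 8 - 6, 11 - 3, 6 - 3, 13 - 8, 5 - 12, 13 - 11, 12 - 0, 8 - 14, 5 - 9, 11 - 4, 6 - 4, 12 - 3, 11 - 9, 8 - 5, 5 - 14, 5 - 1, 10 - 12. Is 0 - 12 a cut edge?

Yes

Removing 0 - 12 leaves no path between 0 and 12: the component count goes from 2 to 3. So it is a bridge.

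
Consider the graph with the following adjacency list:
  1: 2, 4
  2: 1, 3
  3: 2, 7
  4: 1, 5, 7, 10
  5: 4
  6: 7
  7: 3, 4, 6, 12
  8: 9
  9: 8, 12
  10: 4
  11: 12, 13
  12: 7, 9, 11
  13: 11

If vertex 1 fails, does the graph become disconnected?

Deleting 1 leaves 1 component (was 1) (its neighbors 2, 4 remain connected to each other), so 1 is not a cut vertex.

No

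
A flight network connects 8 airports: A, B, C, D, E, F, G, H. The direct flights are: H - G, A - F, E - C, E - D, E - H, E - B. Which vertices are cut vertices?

E, H

Removing E increases the component count from 2 to 5, so E is a cut vertex.
Removing H increases the component count from 2 to 3, so H is a cut vertex.
By contrast removing A leaves 2 components; it is not a cut vertex. No other vertex is a cut vertex either.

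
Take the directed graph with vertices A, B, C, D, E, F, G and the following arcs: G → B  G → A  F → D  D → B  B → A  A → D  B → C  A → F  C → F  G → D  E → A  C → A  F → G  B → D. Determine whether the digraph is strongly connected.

No

There is no directed path from C to E, so the graph is not strongly connected.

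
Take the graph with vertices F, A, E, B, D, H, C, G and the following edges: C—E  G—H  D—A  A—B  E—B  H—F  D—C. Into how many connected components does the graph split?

2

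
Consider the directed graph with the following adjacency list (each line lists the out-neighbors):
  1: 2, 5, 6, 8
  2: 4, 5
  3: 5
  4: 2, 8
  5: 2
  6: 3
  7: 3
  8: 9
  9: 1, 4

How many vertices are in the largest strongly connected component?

8

{1, 2, 3, 4, 5, 6, 8, 9} are all mutually reachable — one SCC of size 8.
{7} is an SCC by itself.
The largest has 8 vertices.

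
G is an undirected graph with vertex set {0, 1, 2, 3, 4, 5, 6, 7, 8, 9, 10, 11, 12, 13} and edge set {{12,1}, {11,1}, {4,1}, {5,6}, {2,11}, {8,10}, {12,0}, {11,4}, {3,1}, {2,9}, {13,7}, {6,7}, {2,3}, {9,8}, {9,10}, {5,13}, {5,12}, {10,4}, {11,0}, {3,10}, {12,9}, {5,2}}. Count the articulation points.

Removing 5 increases the component count from 1 to 2, so 5 is a cut vertex.
By contrast removing 7 leaves 1 component; it is not a cut vertex. No other vertex is a cut vertex either.

1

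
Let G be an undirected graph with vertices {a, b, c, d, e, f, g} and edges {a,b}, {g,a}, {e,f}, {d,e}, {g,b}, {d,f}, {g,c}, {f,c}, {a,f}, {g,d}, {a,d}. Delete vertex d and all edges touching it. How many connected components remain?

With d gone, the remaining components are: {a, b, c, e, f, g}.
That is 1 component.

1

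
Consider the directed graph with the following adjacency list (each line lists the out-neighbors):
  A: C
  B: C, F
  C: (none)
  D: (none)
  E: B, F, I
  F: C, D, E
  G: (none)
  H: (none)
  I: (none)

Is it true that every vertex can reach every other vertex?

No

There is no directed path from H to E, so the graph is not strongly connected.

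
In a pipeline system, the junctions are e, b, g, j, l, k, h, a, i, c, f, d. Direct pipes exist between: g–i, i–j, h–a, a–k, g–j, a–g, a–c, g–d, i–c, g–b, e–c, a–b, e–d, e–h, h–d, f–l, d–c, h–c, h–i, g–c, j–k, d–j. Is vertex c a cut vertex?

No

Deleting c leaves 2 components (was 2), so c is not a cut vertex.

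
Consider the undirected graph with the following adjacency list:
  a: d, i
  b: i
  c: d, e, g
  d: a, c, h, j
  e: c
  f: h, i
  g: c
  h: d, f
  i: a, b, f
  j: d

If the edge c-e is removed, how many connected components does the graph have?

Before removal there is 1 component.
c-e is a bridge — removing it separates c's side from e's side.
After removal: 2 components.

2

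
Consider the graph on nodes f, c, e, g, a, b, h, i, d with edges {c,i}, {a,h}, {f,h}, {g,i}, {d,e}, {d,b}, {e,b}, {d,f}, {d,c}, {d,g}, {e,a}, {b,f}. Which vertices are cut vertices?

Removing d increases the component count from 1 to 2, so d is a cut vertex.
By contrast removing e leaves 1 component; it is not a cut vertex. No other vertex is a cut vertex either.

d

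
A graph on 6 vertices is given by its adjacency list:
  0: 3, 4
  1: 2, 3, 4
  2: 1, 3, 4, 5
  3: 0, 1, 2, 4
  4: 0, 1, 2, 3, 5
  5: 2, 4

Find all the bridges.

none

The edges on the cycle 4-0-3-2-5-4 are not bridges since each lies on that cycle.
Every edge lies on some cycle, so there are no bridges.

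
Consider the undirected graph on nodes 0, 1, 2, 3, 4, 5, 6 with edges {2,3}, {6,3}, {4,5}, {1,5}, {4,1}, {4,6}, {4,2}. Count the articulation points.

1

Removing 4 increases the component count from 2 to 3, so 4 is a cut vertex.
By contrast removing 3 leaves 2 components; it is not a cut vertex. No other vertex is a cut vertex either.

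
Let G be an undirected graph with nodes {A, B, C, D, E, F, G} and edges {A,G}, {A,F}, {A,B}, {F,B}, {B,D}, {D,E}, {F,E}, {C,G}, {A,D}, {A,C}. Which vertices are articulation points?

A

Removing A increases the component count from 1 to 2, so A is a cut vertex.
By contrast removing E leaves 1 component; it is not a cut vertex. No other vertex is a cut vertex either.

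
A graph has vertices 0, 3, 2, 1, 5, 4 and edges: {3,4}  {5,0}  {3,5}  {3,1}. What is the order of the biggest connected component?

2 is isolated — a component by itself.
Starting from 0 we can reach 0, 1, 3, 4, 5. That is one component of size 5.
The largest has 5 vertices.

5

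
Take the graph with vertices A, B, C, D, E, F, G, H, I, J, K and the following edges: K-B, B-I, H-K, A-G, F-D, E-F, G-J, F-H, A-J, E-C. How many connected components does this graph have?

2

Starting from A we can reach A, G, J. That is one component of size 3.
Starting from B we can reach B, C, D, E, F, H, I, K. That is one component of size 8.
Total: 2 components.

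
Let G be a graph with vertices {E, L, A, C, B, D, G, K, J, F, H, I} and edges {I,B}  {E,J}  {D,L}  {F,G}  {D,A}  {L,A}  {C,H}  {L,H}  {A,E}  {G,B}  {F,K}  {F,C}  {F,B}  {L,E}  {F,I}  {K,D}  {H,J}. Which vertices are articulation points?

F

Removing F increases the component count from 1 to 2, so F is a cut vertex.
By contrast removing C leaves 1 component; it is not a cut vertex. No other vertex is a cut vertex either.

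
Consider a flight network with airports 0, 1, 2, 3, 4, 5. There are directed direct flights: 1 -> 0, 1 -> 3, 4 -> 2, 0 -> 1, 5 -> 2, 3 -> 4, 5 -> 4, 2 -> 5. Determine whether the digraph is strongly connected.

There is no directed path from 4 to 1, so the graph is not strongly connected.

No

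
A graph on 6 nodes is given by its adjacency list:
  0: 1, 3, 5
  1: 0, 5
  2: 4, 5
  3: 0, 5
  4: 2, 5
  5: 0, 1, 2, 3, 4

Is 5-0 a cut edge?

After removing 5-0, the path 5-1-0 still connects them, so the edge is not a bridge.

No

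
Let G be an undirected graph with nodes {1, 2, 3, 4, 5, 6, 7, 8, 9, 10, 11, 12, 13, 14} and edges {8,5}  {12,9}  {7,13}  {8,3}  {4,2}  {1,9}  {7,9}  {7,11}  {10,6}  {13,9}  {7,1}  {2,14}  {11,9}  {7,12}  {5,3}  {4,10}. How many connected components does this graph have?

Starting from 3 we can reach 3, 5, 8. That is one component of size 3.
Starting from 2 we can reach 2, 4, 6, 10, 14. That is one component of size 5.
Starting from 1 we can reach 1, 7, 9, 11, 12, 13. That is one component of size 6.
Total: 3 components.

3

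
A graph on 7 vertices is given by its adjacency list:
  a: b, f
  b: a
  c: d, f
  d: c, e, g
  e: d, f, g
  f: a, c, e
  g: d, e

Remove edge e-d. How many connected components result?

1

e and d are still connected via e-g-d, so the component count stays at 1.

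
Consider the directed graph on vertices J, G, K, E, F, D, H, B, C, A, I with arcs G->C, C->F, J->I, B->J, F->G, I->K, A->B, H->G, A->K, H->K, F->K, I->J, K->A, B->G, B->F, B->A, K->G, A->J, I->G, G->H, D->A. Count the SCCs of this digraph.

{A, B, C, F, G, H, I, J, K} are all mutually reachable — one SCC of size 9.
{E} is an SCC by itself.
{D} is an SCC by itself.
That gives 3 strongly connected components.

3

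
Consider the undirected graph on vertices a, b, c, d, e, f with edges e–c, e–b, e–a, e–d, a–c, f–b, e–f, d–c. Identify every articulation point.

e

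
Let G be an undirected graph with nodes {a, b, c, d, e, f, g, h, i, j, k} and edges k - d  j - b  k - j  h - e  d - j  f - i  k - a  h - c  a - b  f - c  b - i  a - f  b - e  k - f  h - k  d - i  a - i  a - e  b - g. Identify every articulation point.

b

Removing b increases the component count from 1 to 2, so b is a cut vertex.
By contrast removing f leaves 1 component; it is not a cut vertex. No other vertex is a cut vertex either.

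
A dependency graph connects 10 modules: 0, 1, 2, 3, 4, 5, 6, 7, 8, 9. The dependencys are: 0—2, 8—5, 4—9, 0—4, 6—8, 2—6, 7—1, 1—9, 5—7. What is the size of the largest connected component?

9

3 is isolated — a component by itself.
Starting from 0 we can reach 0, 1, 2, 4, 5, 6, 7, 8, 9. That is one component of size 9.
The largest has 9 vertices.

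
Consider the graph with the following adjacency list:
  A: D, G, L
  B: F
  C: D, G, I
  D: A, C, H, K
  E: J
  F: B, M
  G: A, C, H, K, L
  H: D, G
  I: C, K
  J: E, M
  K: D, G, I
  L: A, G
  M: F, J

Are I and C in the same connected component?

Yes

From I we can reach A, C, D, G, H, I, K, L, which includes C.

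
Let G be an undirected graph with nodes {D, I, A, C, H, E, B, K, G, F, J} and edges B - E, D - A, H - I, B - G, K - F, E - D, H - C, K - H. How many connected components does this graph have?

3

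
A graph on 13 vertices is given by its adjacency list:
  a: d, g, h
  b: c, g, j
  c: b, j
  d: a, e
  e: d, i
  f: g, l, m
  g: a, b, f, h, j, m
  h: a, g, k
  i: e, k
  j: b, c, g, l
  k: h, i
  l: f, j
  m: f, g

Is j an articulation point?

No

Deleting j leaves 1 component (was 1) (its neighbors b, c, g, l remain connected to each other), so j is not a cut vertex.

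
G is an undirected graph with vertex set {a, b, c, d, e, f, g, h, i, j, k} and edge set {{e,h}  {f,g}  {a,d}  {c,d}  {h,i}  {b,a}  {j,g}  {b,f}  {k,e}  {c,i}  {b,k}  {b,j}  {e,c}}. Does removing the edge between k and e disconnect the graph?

After removing k—e, the path k-b-a-d-c-e still connects them, so the edge is not a bridge.

No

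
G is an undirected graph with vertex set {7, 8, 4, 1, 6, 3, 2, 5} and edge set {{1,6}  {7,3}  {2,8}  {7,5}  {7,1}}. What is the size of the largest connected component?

5

4 is isolated — a component by itself.
Starting from 2 we can reach 2, 8. That is one component of size 2.
Starting from 1 we can reach 1, 3, 5, 6, 7. That is one component of size 5.
The largest has 5 vertices.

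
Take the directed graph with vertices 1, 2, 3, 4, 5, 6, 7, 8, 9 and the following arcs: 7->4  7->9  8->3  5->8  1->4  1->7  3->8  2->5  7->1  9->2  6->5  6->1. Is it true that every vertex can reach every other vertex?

There is no directed path from 3 to 5, so the graph is not strongly connected.

No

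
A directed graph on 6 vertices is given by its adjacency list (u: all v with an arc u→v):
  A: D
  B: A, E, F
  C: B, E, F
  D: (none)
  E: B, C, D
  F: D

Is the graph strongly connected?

There is no directed path from F to A, so the graph is not strongly connected.

No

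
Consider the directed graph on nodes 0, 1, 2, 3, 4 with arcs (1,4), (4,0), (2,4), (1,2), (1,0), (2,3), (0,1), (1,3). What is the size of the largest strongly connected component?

4

{0, 1, 2, 4} are all mutually reachable — one SCC of size 4.
{3} is an SCC by itself.
The largest has 4 vertices.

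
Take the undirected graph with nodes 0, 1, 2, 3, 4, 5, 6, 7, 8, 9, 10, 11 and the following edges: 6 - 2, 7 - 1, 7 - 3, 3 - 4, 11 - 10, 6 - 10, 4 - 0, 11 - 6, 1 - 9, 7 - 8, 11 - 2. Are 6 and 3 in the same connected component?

The component containing 6 is {2, 6, 10, 11}, and 3 is not in it.

No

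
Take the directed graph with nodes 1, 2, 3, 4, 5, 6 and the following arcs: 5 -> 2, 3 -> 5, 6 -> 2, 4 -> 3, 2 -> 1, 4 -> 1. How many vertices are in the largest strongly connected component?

{5} is an SCC by itself.
{4} is an SCC by itself.
{2} is an SCC by itself.
{1} is an SCC by itself.
{6} is an SCC by itself.
(and 1 more singleton SCC)
The largest has 1 vertex.

1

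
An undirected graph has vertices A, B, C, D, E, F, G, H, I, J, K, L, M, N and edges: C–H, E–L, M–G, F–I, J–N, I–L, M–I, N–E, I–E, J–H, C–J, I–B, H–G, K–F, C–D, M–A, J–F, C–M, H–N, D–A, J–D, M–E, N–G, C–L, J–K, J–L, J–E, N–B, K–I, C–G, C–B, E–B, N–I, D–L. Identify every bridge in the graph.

none

The edges on the cycle C-J-N-G-H-C are not bridges since each lies on that cycle.
Every edge lies on some cycle, so there are no bridges.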